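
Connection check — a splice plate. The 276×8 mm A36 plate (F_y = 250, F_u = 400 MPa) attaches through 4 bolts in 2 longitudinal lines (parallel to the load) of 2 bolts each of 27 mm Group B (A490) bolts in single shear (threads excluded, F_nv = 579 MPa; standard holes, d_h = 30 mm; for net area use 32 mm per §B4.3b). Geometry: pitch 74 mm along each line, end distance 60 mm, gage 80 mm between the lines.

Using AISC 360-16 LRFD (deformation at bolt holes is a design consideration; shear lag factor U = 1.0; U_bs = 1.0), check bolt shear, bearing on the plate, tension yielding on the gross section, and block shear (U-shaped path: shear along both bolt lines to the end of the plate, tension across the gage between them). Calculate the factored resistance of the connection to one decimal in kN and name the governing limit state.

356.4 kN (block shear governs)

Bolt shear: A_b = π(27)²/4 = 572.56 mm². φR_n = 0.75 × 579 × 572.56 × 4 × 1 = 994.5 kN.
Bearing (8 mm plate, F_u = 400 MPa): end bolts L_c = 60 − 30/2 = 45, R_n = min(1.2×45×8×400, 2.4×27×8×400) = 172.8 kN/bolt; interior L_c = 74 − 30 = 44, R_n = 168.96 kN/bolt. φR_n = 0.75 × (2×172.8 + 2×168.96) = 512.6 kN.
Tension yield (gross): A_g = 276×8 = 2208 mm². φR_n = 0.90 × 250 × 2208 = 496.8 kN.
Block shear: shear path 2×[60+1×74] = 2×134 mm, A_gv = 2144, A_nv = 2×(134 − 1.5×32)×8 = 1376 mm²; tension across gage: (80 − 1×32)×8 = 384 mm². R_n = min(0.6×400×1376, 0.6×250×2144) + 1.0×400×384 = min(330.24, 321.6) + 153.6 = 475.2 kN. φR_n = 0.75 × 475.2 = 356.4 kN.
Governing: min(994.5, 512.6, 496.8, 356.4) = 356.4 kN → block shear.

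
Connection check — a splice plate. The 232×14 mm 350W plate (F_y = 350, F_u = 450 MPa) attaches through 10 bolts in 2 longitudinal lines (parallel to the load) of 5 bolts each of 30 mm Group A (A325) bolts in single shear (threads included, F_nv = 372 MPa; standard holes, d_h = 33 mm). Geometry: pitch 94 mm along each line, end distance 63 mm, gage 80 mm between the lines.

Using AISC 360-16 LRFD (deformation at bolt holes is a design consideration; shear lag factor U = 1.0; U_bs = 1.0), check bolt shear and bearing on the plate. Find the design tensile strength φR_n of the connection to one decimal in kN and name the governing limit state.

1972.1 kN (bolt shear governs)

Bolt shear: A_b = π(30)²/4 = 706.86 mm². φR_n = 0.75 × 372 × 706.86 × 10 × 1 = 1972.1 kN.
Bearing (14 mm plate, F_u = 450 MPa): end bolts L_c = 63 − 33/2 = 46.5, R_n = min(1.2×46.5×14×450, 2.4×30×14×450) = 351.54 kN/bolt; interior L_c = 94 − 33 = 61, R_n = 453.6 kN/bolt. φR_n = 0.75 × (2×351.54 + 8×453.6) = 3248.9 kN.
Governing: min(1972.1, 3248.9) = 1972.1 kN → bolt shear.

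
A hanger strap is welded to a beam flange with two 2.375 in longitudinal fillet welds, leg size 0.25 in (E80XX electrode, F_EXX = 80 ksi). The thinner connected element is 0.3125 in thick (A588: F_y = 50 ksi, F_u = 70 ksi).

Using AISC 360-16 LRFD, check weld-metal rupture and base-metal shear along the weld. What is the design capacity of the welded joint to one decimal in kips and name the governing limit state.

Weld metal: throat = 0.707×0.25 = 0.17675 in, L = 2×2.375 = 4.75 in. φR_n = 0.75 × 0.6 × 80 × 0.17675 × 4.75 = 30.2 kips.
Base metal shear (0.3125 in plate): yield φR_n = 1.0×0.6×50×0.3125×4.75 = 44.5 kips; rupture φR_n = 0.75×0.6×70×0.3125×4.75 = 46.8 kips; take 44.5 kips (yield).
Governing: min(30.2, 44.5) = 30.2 kips → weld metal.

30.2 kips (weld metal governs)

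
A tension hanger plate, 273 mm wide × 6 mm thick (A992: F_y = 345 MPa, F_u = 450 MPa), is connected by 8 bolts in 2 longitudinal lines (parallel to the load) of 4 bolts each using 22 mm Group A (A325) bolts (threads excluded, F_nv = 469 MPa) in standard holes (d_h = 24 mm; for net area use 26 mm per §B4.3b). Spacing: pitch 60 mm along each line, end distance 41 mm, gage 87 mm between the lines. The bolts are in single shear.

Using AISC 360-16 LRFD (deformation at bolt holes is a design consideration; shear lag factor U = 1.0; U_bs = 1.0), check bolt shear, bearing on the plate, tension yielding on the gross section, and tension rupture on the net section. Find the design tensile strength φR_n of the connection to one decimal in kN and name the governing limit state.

Bolt shear: A_b = π(22)²/4 = 380.13 mm². φR_n = 0.75 × 469 × 380.13 × 8 × 1 = 1069.7 kN.
Bearing (6 mm plate, F_u = 450 MPa): end bolts L_c = 41 − 24/2 = 29, R_n = min(1.2×29×6×450, 2.4×22×6×450) = 93.96 kN/bolt; interior L_c = 60 − 24 = 36, R_n = 116.64 kN/bolt. φR_n = 0.75 × (2×93.96 + 6×116.64) = 665.8 kN.
Tension yield (gross): A_g = 273×6 = 1638 mm². φR_n = 0.90 × 345 × 1638 = 508.6 kN.
Tension rupture (net): A_n = (273 − 2×26)×6 = 1326 mm² (U = 1.0, A_e = A_n). φR_n = 0.75 × 450 × 1326 = 447.5 kN.
Governing: min(1069.7, 665.8, 508.6, 447.5) = 447.5 kN → net-section rupture.

447.5 kN (net-section rupture governs)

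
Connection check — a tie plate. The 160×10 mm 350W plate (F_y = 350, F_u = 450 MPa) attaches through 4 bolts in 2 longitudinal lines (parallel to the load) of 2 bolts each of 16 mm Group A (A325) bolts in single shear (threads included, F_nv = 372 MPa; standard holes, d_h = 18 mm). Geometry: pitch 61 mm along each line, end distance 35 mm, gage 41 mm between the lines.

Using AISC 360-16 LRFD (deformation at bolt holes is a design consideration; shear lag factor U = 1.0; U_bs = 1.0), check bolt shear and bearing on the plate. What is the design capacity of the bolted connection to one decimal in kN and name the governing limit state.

Bolt shear: A_b = π(16)²/4 = 201.06 mm². φR_n = 0.75 × 372 × 201.06 × 4 × 1 = 224.4 kN.
Bearing (10 mm plate, F_u = 450 MPa): end bolts L_c = 35 − 18/2 = 26, R_n = min(1.2×26×10×450, 2.4×16×10×450) = 140.4 kN/bolt; interior L_c = 61 − 18 = 43, R_n = 172.8 kN/bolt. φR_n = 0.75 × (2×140.4 + 2×172.8) = 469.8 kN.
Governing: min(224.4, 469.8) = 224.4 kN → bolt shear.

224.4 kN (bolt shear governs)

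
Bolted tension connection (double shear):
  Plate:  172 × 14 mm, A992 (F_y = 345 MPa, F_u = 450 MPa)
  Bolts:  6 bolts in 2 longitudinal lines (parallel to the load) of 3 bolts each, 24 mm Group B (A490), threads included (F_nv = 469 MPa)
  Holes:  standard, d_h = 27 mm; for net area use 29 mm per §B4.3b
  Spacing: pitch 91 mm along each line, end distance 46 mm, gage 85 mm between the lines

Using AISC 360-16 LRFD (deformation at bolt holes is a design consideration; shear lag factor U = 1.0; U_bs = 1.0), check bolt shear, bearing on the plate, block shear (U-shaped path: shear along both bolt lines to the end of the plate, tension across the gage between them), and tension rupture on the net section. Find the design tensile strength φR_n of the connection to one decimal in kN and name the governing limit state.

Bolt shear: A_b = π(24)²/4 = 452.39 mm². φR_n = 0.75 × 469 × 452.39 × 6 × 2 = 1909.5 kN.
Bearing (14 mm plate, F_u = 450 MPa): end bolts L_c = 46 − 27/2 = 32.5, R_n = min(1.2×32.5×14×450, 2.4×24×14×450) = 245.7 kN/bolt; interior L_c = 91 − 27 = 64, R_n = 362.88 kN/bolt. φR_n = 0.75 × (2×245.7 + 4×362.88) = 1457.2 kN.
Block shear: shear path 2×[46+2×91] = 2×228 mm, A_gv = 6384, A_nv = 2×(228 − 2.5×29)×14 = 4354 mm²; tension across gage: (85 − 1×29)×14 = 784 mm². R_n = min(0.6×450×4354, 0.6×345×6384) + 1.0×450×784 = min(1175.6, 1321.5) + 352.8 = 1528.4 kN. φR_n = 0.75 × 1528.4 = 1146.3 kN.
Tension rupture (net): A_n = (172 − 2×29)×14 = 1596 mm² (U = 1.0, A_e = A_n). φR_n = 0.75 × 450 × 1596 = 538.7 kN.
Governing: min(1909.5, 1457.2, 1146.3, 538.7) = 538.7 kN → net-section rupture.

538.7 kN (net-section rupture governs)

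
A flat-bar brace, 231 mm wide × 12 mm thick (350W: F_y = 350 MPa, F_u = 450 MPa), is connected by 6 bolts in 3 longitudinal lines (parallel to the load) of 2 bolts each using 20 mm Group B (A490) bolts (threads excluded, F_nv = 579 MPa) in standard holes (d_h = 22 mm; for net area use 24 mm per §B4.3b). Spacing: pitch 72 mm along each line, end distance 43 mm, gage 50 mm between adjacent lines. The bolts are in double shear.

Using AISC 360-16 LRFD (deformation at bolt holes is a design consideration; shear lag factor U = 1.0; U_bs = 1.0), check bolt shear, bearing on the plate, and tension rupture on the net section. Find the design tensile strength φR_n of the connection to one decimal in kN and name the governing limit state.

Bolt shear: A_b = π(20)²/4 = 314.16 mm². φR_n = 0.75 × 579 × 314.16 × 6 × 2 = 1637.1 kN.
Bearing (12 mm plate, F_u = 450 MPa): end bolts L_c = 43 − 22/2 = 32, R_n = min(1.2×32×12×450, 2.4×20×12×450) = 207.36 kN/bolt; interior L_c = 72 − 22 = 50, R_n = 259.2 kN/bolt. φR_n = 0.75 × (3×207.36 + 3×259.2) = 1049.8 kN.
Tension rupture (net): A_n = (231 − 3×24)×12 = 1908 mm² (U = 1.0, A_e = A_n). φR_n = 0.75 × 450 × 1908 = 644.0 kN.
Governing: min(1637.1, 1049.8, 644.0) = 644.0 kN → net-section rupture.

644.0 kN (net-section rupture governs)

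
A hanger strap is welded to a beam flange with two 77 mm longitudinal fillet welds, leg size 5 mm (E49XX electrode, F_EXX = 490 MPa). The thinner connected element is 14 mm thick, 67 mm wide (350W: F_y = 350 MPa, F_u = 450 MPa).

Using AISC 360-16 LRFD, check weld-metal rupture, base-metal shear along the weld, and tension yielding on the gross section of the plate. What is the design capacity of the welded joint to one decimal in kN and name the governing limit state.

Weld metal: throat = 0.707×5 = 3.535 mm, L = 2×77 = 154 mm. φR_n = 0.75 × 0.6 × 490 × 3.535 × 154 = 120.0 kN.
Base metal shear (14 mm plate): yield φR_n = 1.0×0.6×350×14×154 = 452.8 kN; rupture φR_n = 0.75×0.6×450×14×154 = 436.6 kN; take 436.6 kN (rupture).
Tension yield (gross): A_g = 67×14 = 938 mm². φR_n = 0.90 × 350 × 938 = 295.5 kN.
Governing: min(120.0, 436.6, 295.5) = 120.0 kN → weld metal.

120.0 kN (weld metal governs)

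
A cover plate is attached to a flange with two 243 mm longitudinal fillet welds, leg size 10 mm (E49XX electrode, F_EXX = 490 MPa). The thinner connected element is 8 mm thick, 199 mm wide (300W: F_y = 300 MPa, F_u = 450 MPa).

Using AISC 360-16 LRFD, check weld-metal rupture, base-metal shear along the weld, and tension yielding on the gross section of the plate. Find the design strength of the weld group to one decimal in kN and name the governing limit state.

Weld metal: throat = 0.707×10 = 7.07 mm, L = 2×243 = 486 mm. φR_n = 0.75 × 0.6 × 490 × 7.07 × 486 = 757.6 kN.
Base metal shear (8 mm plate): yield φR_n = 1.0×0.6×300×8×486 = 699.8 kN; rupture φR_n = 0.75×0.6×450×8×486 = 787.3 kN; take 699.8 kN (yield).
Tension yield (gross): A_g = 199×8 = 1592 mm². φR_n = 0.90 × 300 × 1592 = 429.8 kN.
Governing: min(757.6, 699.8, 429.8) = 429.8 kN → gross-section yield.

429.8 kN (gross-section yield governs)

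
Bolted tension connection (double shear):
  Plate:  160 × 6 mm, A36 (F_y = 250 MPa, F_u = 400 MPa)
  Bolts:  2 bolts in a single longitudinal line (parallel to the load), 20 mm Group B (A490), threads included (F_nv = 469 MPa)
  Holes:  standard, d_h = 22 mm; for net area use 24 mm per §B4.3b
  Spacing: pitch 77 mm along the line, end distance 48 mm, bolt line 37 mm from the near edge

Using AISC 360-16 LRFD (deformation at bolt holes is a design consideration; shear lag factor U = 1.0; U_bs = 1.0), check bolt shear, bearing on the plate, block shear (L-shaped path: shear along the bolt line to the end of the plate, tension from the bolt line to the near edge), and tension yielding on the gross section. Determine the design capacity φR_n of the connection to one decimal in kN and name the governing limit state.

Bolt shear: A_b = π(20)²/4 = 314.16 mm². φR_n = 0.75 × 469 × 314.16 × 2 × 2 = 442.0 kN.
Bearing (6 mm plate, F_u = 400 MPa): end bolts L_c = 48 − 22/2 = 37, R_n = min(1.2×37×6×400, 2.4×20×6×400) = 106.56 kN/bolt; interior L_c = 77 − 22 = 55, R_n = 115.2 kN/bolt. φR_n = 0.75 × (1×106.56 + 1×115.2) = 166.3 kN.
Block shear: shear path 1×[48+1×77] = 1×125 mm, A_gv = 750, A_nv = 1×(125 − 1.5×24)×6 = 534 mm²; tension to near edge: (37 − 0.5×24)×6 = 150 mm². R_n = min(0.6×400×534, 0.6×250×750) + 1.0×400×150 = min(128.16, 112.5) + 60 = 172.5 kN. φR_n = 0.75 × 172.5 = 129.4 kN.
Tension yield (gross): A_g = 160×6 = 960 mm². φR_n = 0.90 × 250 × 960 = 216.0 kN.
Governing: min(442.0, 166.3, 129.4, 216.0) = 129.4 kN → block shear.

129.4 kN (block shear governs)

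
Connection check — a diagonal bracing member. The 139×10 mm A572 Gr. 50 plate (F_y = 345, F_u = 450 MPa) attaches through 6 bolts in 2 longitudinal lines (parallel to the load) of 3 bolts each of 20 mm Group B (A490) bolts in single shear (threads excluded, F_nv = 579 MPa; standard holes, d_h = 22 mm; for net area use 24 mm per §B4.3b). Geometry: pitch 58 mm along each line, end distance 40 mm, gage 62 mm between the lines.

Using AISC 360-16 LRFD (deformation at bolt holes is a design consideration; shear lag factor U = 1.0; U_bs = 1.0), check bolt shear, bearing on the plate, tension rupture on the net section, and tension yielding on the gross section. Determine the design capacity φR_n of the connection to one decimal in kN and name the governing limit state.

307.1 kN (net-section rupture governs)

Bolt shear: A_b = π(20)²/4 = 314.16 mm². φR_n = 0.75 × 579 × 314.16 × 6 × 1 = 818.5 kN.
Bearing (10 mm plate, F_u = 450 MPa): end bolts L_c = 40 − 22/2 = 29, R_n = min(1.2×29×10×450, 2.4×20×10×450) = 156.6 kN/bolt; interior L_c = 58 − 22 = 36, R_n = 194.4 kN/bolt. φR_n = 0.75 × (2×156.6 + 4×194.4) = 818.1 kN.
Tension rupture (net): A_n = (139 − 2×24)×10 = 910 mm² (U = 1.0, A_e = A_n). φR_n = 0.75 × 450 × 910 = 307.1 kN.
Tension yield (gross): A_g = 139×10 = 1390 mm². φR_n = 0.90 × 345 × 1390 = 431.6 kN.
Governing: min(818.5, 818.1, 307.1, 431.6) = 307.1 kN → net-section rupture.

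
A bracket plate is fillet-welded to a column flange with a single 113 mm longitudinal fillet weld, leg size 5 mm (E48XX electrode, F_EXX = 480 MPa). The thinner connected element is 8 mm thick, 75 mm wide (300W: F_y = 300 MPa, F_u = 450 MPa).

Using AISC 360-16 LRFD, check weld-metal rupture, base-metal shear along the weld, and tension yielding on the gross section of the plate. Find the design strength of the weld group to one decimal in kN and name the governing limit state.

Weld metal: throat = 0.707×5 = 3.535 mm, L = 113 mm. φR_n = 0.75 × 0.6 × 480 × 3.535 × 113 = 86.3 kN.
Base metal shear (8 mm plate): yield φR_n = 1.0×0.6×300×8×113 = 162.7 kN; rupture φR_n = 0.75×0.6×450×8×113 = 183.1 kN; take 162.7 kN (yield).
Tension yield (gross): A_g = 75×8 = 600 mm². φR_n = 0.90 × 300 × 600 = 162.0 kN.
Governing: min(86.3, 162.7, 162.0) = 86.3 kN → weld metal.

86.3 kN (weld metal governs)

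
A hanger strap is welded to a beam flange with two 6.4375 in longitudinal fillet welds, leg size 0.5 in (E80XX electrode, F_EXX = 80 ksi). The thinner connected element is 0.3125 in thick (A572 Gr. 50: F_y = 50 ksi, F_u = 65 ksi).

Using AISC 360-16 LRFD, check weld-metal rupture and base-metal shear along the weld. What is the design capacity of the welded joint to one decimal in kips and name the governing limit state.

117.7 kips (base-metal shear governs)

Weld metal: throat = 0.707×0.5 = 0.3535 in, L = 2×6.4375 = 12.875 in. φR_n = 0.75 × 0.6 × 80 × 0.3535 × 12.875 = 163.8 kips.
Base metal shear (0.3125 in plate): yield φR_n = 1.0×0.6×50×0.3125×12.875 = 120.7 kips; rupture φR_n = 0.75×0.6×65×0.3125×12.875 = 117.7 kips; take 117.7 kips (rupture).
Governing: min(163.8, 117.7) = 117.7 kips → base-metal shear.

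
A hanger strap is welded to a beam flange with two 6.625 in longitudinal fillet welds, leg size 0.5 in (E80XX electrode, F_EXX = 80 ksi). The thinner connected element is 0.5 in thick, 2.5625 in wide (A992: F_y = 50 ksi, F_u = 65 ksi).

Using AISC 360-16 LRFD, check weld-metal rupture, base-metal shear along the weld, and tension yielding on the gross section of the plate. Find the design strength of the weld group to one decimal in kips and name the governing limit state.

Weld metal: throat = 0.707×0.5 = 0.3535 in, L = 2×6.625 = 13.25 in. φR_n = 0.75 × 0.6 × 80 × 0.3535 × 13.25 = 168.6 kips.
Base metal shear (0.5 in plate): yield φR_n = 1.0×0.6×50×0.5×13.25 = 198.8 kips; rupture φR_n = 0.75×0.6×65×0.5×13.25 = 193.8 kips; take 193.8 kips (rupture).
Tension yield (gross): A_g = 2.5625×0.5 = 1.2813 in². φR_n = 0.90 × 50 × 1.2813 = 57.7 kips.
Governing: min(168.6, 193.8, 57.7) = 57.7 kips → gross-section yield.

57.7 kips (gross-section yield governs)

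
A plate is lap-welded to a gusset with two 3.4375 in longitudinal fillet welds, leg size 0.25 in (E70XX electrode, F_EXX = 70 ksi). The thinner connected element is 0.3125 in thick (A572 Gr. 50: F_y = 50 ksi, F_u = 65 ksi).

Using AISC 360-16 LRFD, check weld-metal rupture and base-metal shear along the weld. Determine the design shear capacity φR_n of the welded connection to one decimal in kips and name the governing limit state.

38.3 kips (weld metal governs)

Weld metal: throat = 0.707×0.25 = 0.17675 in, L = 2×3.4375 = 6.875 in. φR_n = 0.75 × 0.6 × 70 × 0.17675 × 6.875 = 38.3 kips.
Base metal shear (0.3125 in plate): yield φR_n = 1.0×0.6×50×0.3125×6.875 = 64.5 kips; rupture φR_n = 0.75×0.6×65×0.3125×6.875 = 62.8 kips; take 62.8 kips (rupture).
Governing: min(38.3, 62.8) = 38.3 kips → weld metal.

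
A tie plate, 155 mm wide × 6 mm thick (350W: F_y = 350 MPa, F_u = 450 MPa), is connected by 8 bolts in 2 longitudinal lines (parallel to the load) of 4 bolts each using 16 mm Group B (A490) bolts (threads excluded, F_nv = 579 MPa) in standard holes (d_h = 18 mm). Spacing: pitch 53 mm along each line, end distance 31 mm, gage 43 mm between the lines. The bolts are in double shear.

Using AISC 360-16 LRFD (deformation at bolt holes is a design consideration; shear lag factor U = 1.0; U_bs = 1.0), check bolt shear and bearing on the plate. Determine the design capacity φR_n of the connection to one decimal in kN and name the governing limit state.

Bolt shear: A_b = π(16)²/4 = 201.06 mm². φR_n = 0.75 × 579 × 201.06 × 8 × 2 = 1397.0 kN.
Bearing (6 mm plate, F_u = 450 MPa): end bolts L_c = 31 − 18/2 = 22, R_n = min(1.2×22×6×450, 2.4×16×6×450) = 71.28 kN/bolt; interior L_c = 53 − 18 = 35, R_n = 103.68 kN/bolt. φR_n = 0.75 × (2×71.28 + 6×103.68) = 573.5 kN.
Governing: min(1397.0, 573.5) = 573.5 kN → bearing.

573.5 kN (bearing governs)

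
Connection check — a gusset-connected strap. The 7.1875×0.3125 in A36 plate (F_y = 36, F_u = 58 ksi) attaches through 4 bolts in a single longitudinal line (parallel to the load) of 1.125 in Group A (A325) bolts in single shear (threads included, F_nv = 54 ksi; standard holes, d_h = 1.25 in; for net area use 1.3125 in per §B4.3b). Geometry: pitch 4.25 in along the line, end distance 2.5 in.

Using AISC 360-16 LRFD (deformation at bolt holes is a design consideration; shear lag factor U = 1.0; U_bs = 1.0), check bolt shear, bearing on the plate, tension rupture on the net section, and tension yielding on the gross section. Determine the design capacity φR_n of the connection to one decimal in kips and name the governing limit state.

Bolt shear: A_b = π(1.125)²/4 = 0.99402 in². φR_n = 0.75 × 54 × 0.99402 × 4 × 1 = 161.0 kips.
Bearing (0.3125 in plate, F_u = 58 ksi): end bolts L_c = 2.5 − 1.25/2 = 1.875, R_n = min(1.2×1.875×0.3125×58, 2.4×1.125×0.3125×58) = 40.781 kips/bolt; interior L_c = 4.25 − 1.25 = 3, R_n = 48.938 kips/bolt. φR_n = 0.75 × (1×40.781 + 3×48.938) = 140.7 kips.
Tension rupture (net): A_n = (7.1875 − 1×1.3125)×0.3125 = 1.8359 in² (U = 1.0, A_e = A_n). φR_n = 0.75 × 58 × 1.8359 = 79.9 kips.
Tension yield (gross): A_g = 7.1875×0.3125 = 2.2461 in². φR_n = 0.90 × 36 × 2.2461 = 72.8 kips.
Governing: min(161.0, 140.7, 79.9, 72.8) = 72.8 kips → gross-section yield.

72.8 kips (gross-section yield governs)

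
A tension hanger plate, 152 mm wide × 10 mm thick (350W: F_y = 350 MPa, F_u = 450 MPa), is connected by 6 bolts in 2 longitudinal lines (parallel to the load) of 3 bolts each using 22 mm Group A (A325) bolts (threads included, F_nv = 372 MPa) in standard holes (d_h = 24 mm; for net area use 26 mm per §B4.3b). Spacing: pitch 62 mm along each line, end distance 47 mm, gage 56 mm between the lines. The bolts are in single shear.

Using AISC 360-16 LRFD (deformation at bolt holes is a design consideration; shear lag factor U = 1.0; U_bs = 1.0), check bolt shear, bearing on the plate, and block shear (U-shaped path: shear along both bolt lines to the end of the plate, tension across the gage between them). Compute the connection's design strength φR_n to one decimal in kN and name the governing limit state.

530.6 kN (block shear governs)

Bolt shear: A_b = π(22)²/4 = 380.13 mm². φR_n = 0.75 × 372 × 380.13 × 6 × 1 = 636.3 kN.
Bearing (10 mm plate, F_u = 450 MPa): end bolts L_c = 47 − 24/2 = 35, R_n = min(1.2×35×10×450, 2.4×22×10×450) = 189 kN/bolt; interior L_c = 62 − 24 = 38, R_n = 205.2 kN/bolt. φR_n = 0.75 × (2×189 + 4×205.2) = 899.1 kN.
Block shear: shear path 2×[47+2×62] = 2×171 mm, A_gv = 3420, A_nv = 2×(171 − 2.5×26)×10 = 2120 mm²; tension across gage: (56 − 1×26)×10 = 300 mm². R_n = min(0.6×450×2120, 0.6×350×3420) + 1.0×450×300 = min(572.4, 718.2) + 135 = 707.4 kN. φR_n = 0.75 × 707.4 = 530.6 kN.
Governing: min(636.3, 899.1, 530.6) = 530.6 kN → block shear.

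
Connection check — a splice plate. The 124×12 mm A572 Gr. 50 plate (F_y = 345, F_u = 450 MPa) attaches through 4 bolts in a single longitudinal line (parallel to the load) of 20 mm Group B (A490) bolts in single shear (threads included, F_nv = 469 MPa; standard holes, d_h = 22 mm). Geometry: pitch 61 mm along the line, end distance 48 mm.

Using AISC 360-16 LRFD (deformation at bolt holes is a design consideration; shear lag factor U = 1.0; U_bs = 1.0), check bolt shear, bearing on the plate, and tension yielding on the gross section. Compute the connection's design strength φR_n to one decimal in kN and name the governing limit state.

Bolt shear: A_b = π(20)²/4 = 314.16 mm². φR_n = 0.75 × 469 × 314.16 × 4 × 1 = 442.0 kN.
Bearing (12 mm plate, F_u = 450 MPa): end bolts L_c = 48 − 22/2 = 37, R_n = min(1.2×37×12×450, 2.4×20×12×450) = 239.76 kN/bolt; interior L_c = 61 − 22 = 39, R_n = 252.72 kN/bolt. φR_n = 0.75 × (1×239.76 + 3×252.72) = 748.4 kN.
Tension yield (gross): A_g = 124×12 = 1488 mm². φR_n = 0.90 × 345 × 1488 = 462.0 kN.
Governing: min(442.0, 748.4, 462.0) = 442.0 kN → bolt shear.

442.0 kN (bolt shear governs)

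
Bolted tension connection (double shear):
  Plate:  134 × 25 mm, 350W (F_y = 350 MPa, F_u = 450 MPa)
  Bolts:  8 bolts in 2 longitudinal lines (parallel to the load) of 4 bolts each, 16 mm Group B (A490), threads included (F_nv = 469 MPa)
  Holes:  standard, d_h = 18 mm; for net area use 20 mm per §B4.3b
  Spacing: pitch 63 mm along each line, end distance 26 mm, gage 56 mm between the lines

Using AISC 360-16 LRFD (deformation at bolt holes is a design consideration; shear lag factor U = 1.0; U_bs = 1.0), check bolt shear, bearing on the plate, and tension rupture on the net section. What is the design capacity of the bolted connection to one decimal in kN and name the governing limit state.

793.1 kN (net-section rupture governs)

Bolt shear: A_b = π(16)²/4 = 201.06 mm². φR_n = 0.75 × 469 × 201.06 × 8 × 2 = 1131.6 kN.
Bearing (25 mm plate, F_u = 450 MPa): end bolts L_c = 26 − 18/2 = 17, R_n = min(1.2×17×25×450, 2.4×16×25×450) = 229.5 kN/bolt; interior L_c = 63 − 18 = 45, R_n = 432 kN/bolt. φR_n = 0.75 × (2×229.5 + 6×432) = 2288.3 kN.
Tension rupture (net): A_n = (134 − 2×20)×25 = 2350 mm² (U = 1.0, A_e = A_n). φR_n = 0.75 × 450 × 2350 = 793.1 kN.
Governing: min(1131.6, 2288.3, 793.1) = 793.1 kN → net-section rupture.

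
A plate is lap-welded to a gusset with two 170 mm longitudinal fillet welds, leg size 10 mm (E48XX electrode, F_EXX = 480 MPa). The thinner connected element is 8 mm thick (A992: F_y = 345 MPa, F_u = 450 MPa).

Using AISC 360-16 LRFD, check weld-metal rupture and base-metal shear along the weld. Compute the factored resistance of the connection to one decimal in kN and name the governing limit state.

519.2 kN (weld metal governs)

Weld metal: throat = 0.707×10 = 7.07 mm, L = 2×170 = 340 mm. φR_n = 0.75 × 0.6 × 480 × 7.07 × 340 = 519.2 kN.
Base metal shear (8 mm plate): yield φR_n = 1.0×0.6×345×8×340 = 563.0 kN; rupture φR_n = 0.75×0.6×450×8×340 = 550.8 kN; take 550.8 kN (rupture).
Governing: min(519.2, 550.8) = 519.2 kN → weld metal.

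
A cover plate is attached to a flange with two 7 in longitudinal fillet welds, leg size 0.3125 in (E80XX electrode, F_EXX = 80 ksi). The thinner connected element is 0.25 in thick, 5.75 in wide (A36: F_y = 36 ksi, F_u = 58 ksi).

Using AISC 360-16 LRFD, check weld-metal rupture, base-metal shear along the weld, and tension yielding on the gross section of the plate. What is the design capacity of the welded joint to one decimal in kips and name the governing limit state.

46.6 kips (gross-section yield governs)

Weld metal: throat = 0.707×0.3125 = 0.22094 in, L = 2×7 = 14 in. φR_n = 0.75 × 0.6 × 80 × 0.22094 × 14 = 111.4 kips.
Base metal shear (0.25 in plate): yield φR_n = 1.0×0.6×36×0.25×14 = 75.6 kips; rupture φR_n = 0.75×0.6×58×0.25×14 = 91.4 kips; take 75.6 kips (yield).
Tension yield (gross): A_g = 5.75×0.25 = 1.4375 in². φR_n = 0.90 × 36 × 1.4375 = 46.6 kips.
Governing: min(111.4, 75.6, 46.6) = 46.6 kips → gross-section yield.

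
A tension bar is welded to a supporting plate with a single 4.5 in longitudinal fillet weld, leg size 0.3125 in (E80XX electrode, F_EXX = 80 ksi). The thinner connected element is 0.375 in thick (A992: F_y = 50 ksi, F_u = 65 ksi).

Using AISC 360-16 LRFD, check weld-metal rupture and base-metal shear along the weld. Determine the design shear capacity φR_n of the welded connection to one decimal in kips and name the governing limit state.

35.8 kips (weld metal governs)

Weld metal: throat = 0.707×0.3125 = 0.22094 in, L = 4.5 in. φR_n = 0.75 × 0.6 × 80 × 0.22094 × 4.5 = 35.8 kips.
Base metal shear (0.375 in plate): yield φR_n = 1.0×0.6×50×0.375×4.5 = 50.6 kips; rupture φR_n = 0.75×0.6×65×0.375×4.5 = 49.4 kips; take 49.4 kips (rupture).
Governing: min(35.8, 49.4) = 35.8 kips → weld metal.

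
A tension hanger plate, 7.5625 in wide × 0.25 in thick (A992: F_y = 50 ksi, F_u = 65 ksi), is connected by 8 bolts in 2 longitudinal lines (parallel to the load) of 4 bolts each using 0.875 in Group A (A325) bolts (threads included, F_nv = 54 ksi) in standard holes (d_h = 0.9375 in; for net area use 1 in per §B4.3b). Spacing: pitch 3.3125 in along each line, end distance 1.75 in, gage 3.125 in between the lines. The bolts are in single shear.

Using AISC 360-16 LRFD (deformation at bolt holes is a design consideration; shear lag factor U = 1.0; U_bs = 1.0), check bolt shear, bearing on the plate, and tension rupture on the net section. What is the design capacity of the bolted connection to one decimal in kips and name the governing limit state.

Bolt shear: A_b = π(0.875)²/4 = 0.60132 in². φR_n = 0.75 × 54 × 0.60132 × 8 × 1 = 194.8 kips.
Bearing (0.25 in plate, F_u = 65 ksi): end bolts L_c = 1.75 − 0.9375/2 = 1.28125, R_n = min(1.2×1.28125×0.25×65, 2.4×0.875×0.25×65) = 24.984 kips/bolt; interior L_c = 3.3125 − 0.9375 = 2.375, R_n = 34.125 kips/bolt. φR_n = 0.75 × (2×24.984 + 6×34.125) = 191.0 kips.
Tension rupture (net): A_n = (7.5625 − 2×1)×0.25 = 1.3906 in² (U = 1.0, A_e = A_n). φR_n = 0.75 × 65 × 1.3906 = 67.8 kips.
Governing: min(194.8, 191.0, 67.8) = 67.8 kips → net-section rupture.

67.8 kips (net-section rupture governs)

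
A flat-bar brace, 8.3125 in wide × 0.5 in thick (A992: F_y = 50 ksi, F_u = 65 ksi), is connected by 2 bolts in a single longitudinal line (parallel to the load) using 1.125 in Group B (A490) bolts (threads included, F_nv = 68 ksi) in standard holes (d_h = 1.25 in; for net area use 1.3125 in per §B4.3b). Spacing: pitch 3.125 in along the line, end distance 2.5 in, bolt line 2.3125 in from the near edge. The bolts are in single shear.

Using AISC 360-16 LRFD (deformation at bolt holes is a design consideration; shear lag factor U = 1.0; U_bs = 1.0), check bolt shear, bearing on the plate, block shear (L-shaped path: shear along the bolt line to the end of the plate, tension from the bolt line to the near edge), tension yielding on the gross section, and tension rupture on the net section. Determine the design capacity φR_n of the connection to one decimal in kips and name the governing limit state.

Bolt shear: A_b = π(1.125)²/4 = 0.99402 in². φR_n = 0.75 × 68 × 0.99402 × 2 × 1 = 101.4 kips.
Bearing (0.5 in plate, F_u = 65 ksi): end bolts L_c = 2.5 − 1.25/2 = 1.875, R_n = min(1.2×1.875×0.5×65, 2.4×1.125×0.5×65) = 73.125 kips/bolt; interior L_c = 3.125 − 1.25 = 1.875, R_n = 73.125 kips/bolt. φR_n = 0.75 × (1×73.125 + 1×73.125) = 109.7 kips.
Block shear: shear path 1×[2.5+1×3.125] = 1×5.625 in, A_gv = 2.8125, A_nv = 1×(5.625 − 1.5×1.3125)×0.5 = 1.8281 in²; tension to near edge: (2.3125 − 0.5×1.3125)×0.5 = 0.82813 in². R_n = min(0.6×65×1.8281, 0.6×50×2.8125) + 1.0×65×0.82813 = min(71.296, 84.375) + 53.828 = 125.12 kips. φR_n = 0.75 × 125.12 = 93.8 kips.
Tension yield (gross): A_g = 8.3125×0.5 = 4.1563 in². φR_n = 0.90 × 50 × 4.1563 = 187.0 kips.
Tension rupture (net): A_n = (8.3125 − 1×1.3125)×0.5 = 3.5 in² (U = 1.0, A_e = A_n). φR_n = 0.75 × 65 × 3.5 = 170.6 kips.
Governing: min(101.4, 109.7, 93.8, 187.0, 170.6) = 93.8 kips → block shear.

93.8 kips (block shear governs)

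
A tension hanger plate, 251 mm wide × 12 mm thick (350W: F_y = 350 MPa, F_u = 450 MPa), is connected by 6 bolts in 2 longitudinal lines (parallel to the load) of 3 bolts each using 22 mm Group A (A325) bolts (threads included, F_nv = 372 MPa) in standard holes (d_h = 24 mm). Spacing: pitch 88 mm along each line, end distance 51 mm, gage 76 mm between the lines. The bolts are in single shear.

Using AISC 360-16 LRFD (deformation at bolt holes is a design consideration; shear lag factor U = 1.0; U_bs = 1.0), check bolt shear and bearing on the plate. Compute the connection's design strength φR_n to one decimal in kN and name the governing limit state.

636.3 kN (bolt shear governs)

Bolt shear: A_b = π(22)²/4 = 380.13 mm². φR_n = 0.75 × 372 × 380.13 × 6 × 1 = 636.3 kN.
Bearing (12 mm plate, F_u = 450 MPa): end bolts L_c = 51 − 24/2 = 39, R_n = min(1.2×39×12×450, 2.4×22×12×450) = 252.72 kN/bolt; interior L_c = 88 − 24 = 64, R_n = 285.12 kN/bolt. φR_n = 0.75 × (2×252.72 + 4×285.12) = 1234.4 kN.
Governing: min(636.3, 1234.4) = 636.3 kN → bolt shear.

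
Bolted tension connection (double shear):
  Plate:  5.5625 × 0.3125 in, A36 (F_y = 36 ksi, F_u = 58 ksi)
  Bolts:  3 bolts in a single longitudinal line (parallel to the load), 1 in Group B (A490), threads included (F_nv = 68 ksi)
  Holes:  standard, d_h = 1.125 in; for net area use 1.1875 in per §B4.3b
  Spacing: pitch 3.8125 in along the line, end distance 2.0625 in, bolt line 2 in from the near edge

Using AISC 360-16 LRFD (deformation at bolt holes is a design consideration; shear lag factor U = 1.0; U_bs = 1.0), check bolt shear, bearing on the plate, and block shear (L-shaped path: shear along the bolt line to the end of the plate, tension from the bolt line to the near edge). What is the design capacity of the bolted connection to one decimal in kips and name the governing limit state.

68.2 kips (block shear governs)

Bolt shear: A_b = π(1)²/4 = 0.7854 in². φR_n = 0.75 × 68 × 0.7854 × 3 × 2 = 240.3 kips.
Bearing (0.3125 in plate, F_u = 58 ksi): end bolts L_c = 2.0625 − 1.125/2 = 1.5, R_n = min(1.2×1.5×0.3125×58, 2.4×1×0.3125×58) = 32.625 kips/bolt; interior L_c = 3.8125 − 1.125 = 2.6875, R_n = 43.5 kips/bolt. φR_n = 0.75 × (1×32.625 + 2×43.5) = 89.7 kips.
Block shear: shear path 1×[2.0625+2×3.8125] = 1×9.6875 in, A_gv = 3.0273, A_nv = 1×(9.6875 − 2.5×1.1875)×0.3125 = 2.0996 in²; tension to near edge: (2 − 0.5×1.1875)×0.3125 = 0.43945 in². R_n = min(0.6×58×2.0996, 0.6×36×3.0273) + 1.0×58×0.43945 = min(73.066, 65.39) + 25.488 = 90.878 kips. φR_n = 0.75 × 90.878 = 68.2 kips.
Governing: min(240.3, 89.7, 68.2) = 68.2 kips → block shear.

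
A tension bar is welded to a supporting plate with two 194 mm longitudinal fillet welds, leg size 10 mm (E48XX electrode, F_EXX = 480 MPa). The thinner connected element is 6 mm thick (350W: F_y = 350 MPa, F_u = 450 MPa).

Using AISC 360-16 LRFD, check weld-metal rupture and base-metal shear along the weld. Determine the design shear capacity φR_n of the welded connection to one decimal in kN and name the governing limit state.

Weld metal: throat = 0.707×10 = 7.07 mm, L = 2×194 = 388 mm. φR_n = 0.75 × 0.6 × 480 × 7.07 × 388 = 592.5 kN.
Base metal shear (6 mm plate): yield φR_n = 1.0×0.6×350×6×388 = 488.9 kN; rupture φR_n = 0.75×0.6×450×6×388 = 471.4 kN; take 471.4 kN (rupture).
Governing: min(592.5, 471.4) = 471.4 kN → base-metal shear.

471.4 kN (base-metal shear governs)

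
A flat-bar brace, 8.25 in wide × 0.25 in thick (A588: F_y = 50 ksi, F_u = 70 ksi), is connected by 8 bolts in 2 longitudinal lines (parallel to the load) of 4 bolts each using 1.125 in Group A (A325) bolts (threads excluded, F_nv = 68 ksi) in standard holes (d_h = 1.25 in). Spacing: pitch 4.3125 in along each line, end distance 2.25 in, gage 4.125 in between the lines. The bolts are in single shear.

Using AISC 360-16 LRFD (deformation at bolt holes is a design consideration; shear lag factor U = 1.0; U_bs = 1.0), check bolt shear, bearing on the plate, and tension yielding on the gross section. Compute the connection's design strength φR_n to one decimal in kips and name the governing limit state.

92.8 kips (gross-section yield governs)

Bolt shear: A_b = π(1.125)²/4 = 0.99402 in². φR_n = 0.75 × 68 × 0.99402 × 8 × 1 = 405.6 kips.
Bearing (0.25 in plate, F_u = 70 ksi): end bolts L_c = 2.25 − 1.25/2 = 1.625, R_n = min(1.2×1.625×0.25×70, 2.4×1.125×0.25×70) = 34.125 kips/bolt; interior L_c = 4.3125 − 1.25 = 3.0625, R_n = 47.25 kips/bolt. φR_n = 0.75 × (2×34.125 + 6×47.25) = 263.8 kips.
Tension yield (gross): A_g = 8.25×0.25 = 2.0625 in². φR_n = 0.90 × 50 × 2.0625 = 92.8 kips.
Governing: min(405.6, 263.8, 92.8) = 92.8 kips → gross-section yield.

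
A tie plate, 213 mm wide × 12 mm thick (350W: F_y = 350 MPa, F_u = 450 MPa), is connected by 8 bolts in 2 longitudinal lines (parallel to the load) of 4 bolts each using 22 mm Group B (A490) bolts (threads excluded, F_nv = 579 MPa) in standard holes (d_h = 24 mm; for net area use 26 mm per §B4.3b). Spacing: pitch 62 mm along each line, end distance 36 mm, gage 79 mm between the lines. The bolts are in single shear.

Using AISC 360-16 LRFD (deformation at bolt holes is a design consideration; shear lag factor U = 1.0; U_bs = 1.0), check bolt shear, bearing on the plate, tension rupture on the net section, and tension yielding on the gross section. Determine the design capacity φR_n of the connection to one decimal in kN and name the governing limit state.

652.1 kN (net-section rupture governs)

Bolt shear: A_b = π(22)²/4 = 380.13 mm². φR_n = 0.75 × 579 × 380.13 × 8 × 1 = 1320.6 kN.
Bearing (12 mm plate, F_u = 450 MPa): end bolts L_c = 36 − 24/2 = 24, R_n = min(1.2×24×12×450, 2.4×22×12×450) = 155.52 kN/bolt; interior L_c = 62 − 24 = 38, R_n = 246.24 kN/bolt. φR_n = 0.75 × (2×155.52 + 6×246.24) = 1341.4 kN.
Tension rupture (net): A_n = (213 − 2×26)×12 = 1932 mm² (U = 1.0, A_e = A_n). φR_n = 0.75 × 450 × 1932 = 652.1 kN.
Tension yield (gross): A_g = 213×12 = 2556 mm². φR_n = 0.90 × 350 × 2556 = 805.1 kN.
Governing: min(1320.6, 1341.4, 652.1, 805.1) = 652.1 kN → net-section rupture.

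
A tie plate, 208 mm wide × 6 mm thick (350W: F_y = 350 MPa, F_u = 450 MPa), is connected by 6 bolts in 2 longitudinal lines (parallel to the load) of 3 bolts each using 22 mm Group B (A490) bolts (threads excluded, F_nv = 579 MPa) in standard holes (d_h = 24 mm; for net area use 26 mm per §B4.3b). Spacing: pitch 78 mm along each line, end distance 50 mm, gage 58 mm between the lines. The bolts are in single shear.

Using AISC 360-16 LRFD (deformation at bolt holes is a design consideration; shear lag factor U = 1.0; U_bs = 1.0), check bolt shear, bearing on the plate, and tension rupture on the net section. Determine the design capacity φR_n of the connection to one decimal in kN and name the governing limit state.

Bolt shear: A_b = π(22)²/4 = 380.13 mm². φR_n = 0.75 × 579 × 380.13 × 6 × 1 = 990.4 kN.
Bearing (6 mm plate, F_u = 450 MPa): end bolts L_c = 50 − 24/2 = 38, R_n = min(1.2×38×6×450, 2.4×22×6×450) = 123.12 kN/bolt; interior L_c = 78 − 24 = 54, R_n = 142.56 kN/bolt. φR_n = 0.75 × (2×123.12 + 4×142.56) = 612.4 kN.
Tension rupture (net): A_n = (208 − 2×26)×6 = 936 mm² (U = 1.0, A_e = A_n). φR_n = 0.75 × 450 × 936 = 315.9 kN.
Governing: min(990.4, 612.4, 315.9) = 315.9 kN → net-section rupture.

315.9 kN (net-section rupture governs)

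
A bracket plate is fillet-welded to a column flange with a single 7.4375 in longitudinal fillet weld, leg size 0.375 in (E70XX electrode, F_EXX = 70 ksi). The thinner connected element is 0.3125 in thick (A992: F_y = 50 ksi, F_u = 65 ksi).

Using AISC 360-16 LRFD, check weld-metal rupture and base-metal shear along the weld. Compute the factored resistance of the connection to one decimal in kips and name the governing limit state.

62.1 kips (weld metal governs)

Weld metal: throat = 0.707×0.375 = 0.26513 in, L = 7.4375 in. φR_n = 0.75 × 0.6 × 70 × 0.26513 × 7.4375 = 62.1 kips.
Base metal shear (0.3125 in plate): yield φR_n = 1.0×0.6×50×0.3125×7.4375 = 69.7 kips; rupture φR_n = 0.75×0.6×65×0.3125×7.4375 = 68.0 kips; take 68.0 kips (rupture).
Governing: min(62.1, 68.0) = 62.1 kips → weld metal.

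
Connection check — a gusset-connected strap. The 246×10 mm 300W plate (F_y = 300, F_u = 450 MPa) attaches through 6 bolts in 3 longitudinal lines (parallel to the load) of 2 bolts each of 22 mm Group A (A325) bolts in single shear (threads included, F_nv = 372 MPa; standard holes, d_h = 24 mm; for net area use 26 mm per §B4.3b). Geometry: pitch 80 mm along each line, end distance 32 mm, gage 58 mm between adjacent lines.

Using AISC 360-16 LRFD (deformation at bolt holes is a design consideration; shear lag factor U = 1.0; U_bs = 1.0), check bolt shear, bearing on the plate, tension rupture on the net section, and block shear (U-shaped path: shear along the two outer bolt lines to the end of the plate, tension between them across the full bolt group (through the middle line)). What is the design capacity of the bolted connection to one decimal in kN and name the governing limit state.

511.7 kN (block shear governs)

Bolt shear: A_b = π(22)²/4 = 380.13 mm². φR_n = 0.75 × 372 × 380.13 × 6 × 1 = 636.3 kN.
Bearing (10 mm plate, F_u = 450 MPa): end bolts L_c = 32 − 24/2 = 20, R_n = min(1.2×20×10×450, 2.4×22×10×450) = 108 kN/bolt; interior L_c = 80 − 24 = 56, R_n = 237.6 kN/bolt. φR_n = 0.75 × (3×108 + 3×237.6) = 777.6 kN.
Tension rupture (net): A_n = (246 − 3×26)×10 = 1680 mm² (U = 1.0, A_e = A_n). φR_n = 0.75 × 450 × 1680 = 567.0 kN.
Block shear: shear path 2×[32+1×80] = 2×112 mm, A_gv = 2240, A_nv = 2×(112 − 1.5×26)×10 = 1460 mm²; tension across gage: (116 − 2×26)×10 = 640 mm². R_n = min(0.6×450×1460, 0.6×300×2240) + 1.0×450×640 = min(394.2, 403.2) + 288 = 682.2 kN. φR_n = 0.75 × 682.2 = 511.7 kN.
Governing: min(636.3, 777.6, 567.0, 511.7) = 511.7 kN → block shear.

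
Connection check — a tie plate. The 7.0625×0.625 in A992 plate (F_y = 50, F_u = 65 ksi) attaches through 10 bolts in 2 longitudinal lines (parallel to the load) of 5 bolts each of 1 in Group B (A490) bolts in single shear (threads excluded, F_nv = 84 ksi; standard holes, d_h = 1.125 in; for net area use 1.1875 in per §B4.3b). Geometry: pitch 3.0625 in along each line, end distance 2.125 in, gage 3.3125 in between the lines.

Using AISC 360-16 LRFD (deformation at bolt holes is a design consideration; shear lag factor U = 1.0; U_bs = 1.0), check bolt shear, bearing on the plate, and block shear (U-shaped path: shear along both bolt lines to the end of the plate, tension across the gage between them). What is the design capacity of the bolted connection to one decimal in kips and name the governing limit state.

395.0 kips (block shear governs)

Bolt shear: A_b = π(1)²/4 = 0.7854 in². φR_n = 0.75 × 84 × 0.7854 × 10 × 1 = 494.8 kips.
Bearing (0.625 in plate, F_u = 65 ksi): end bolts L_c = 2.125 − 1.125/2 = 1.5625, R_n = min(1.2×1.5625×0.625×65, 2.4×1×0.625×65) = 76.172 kips/bolt; interior L_c = 3.0625 − 1.125 = 1.9375, R_n = 94.453 kips/bolt. φR_n = 0.75 × (2×76.172 + 8×94.453) = 681.0 kips.
Block shear: shear path 2×[2.125+4×3.0625] = 2×14.375 in, A_gv = 17.969, A_nv = 2×(14.375 − 4.5×1.1875)×0.625 = 11.289 in²; tension across gage: (3.3125 − 1×1.1875)×0.625 = 1.3281 in². R_n = min(0.6×65×11.289, 0.6×50×17.969) + 1.0×65×1.3281 = min(440.27, 539.07) + 86.327 = 526.6 kips. φR_n = 0.75 × 526.6 = 395.0 kips.
Governing: min(494.8, 681.0, 395.0) = 395.0 kips → block shear.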